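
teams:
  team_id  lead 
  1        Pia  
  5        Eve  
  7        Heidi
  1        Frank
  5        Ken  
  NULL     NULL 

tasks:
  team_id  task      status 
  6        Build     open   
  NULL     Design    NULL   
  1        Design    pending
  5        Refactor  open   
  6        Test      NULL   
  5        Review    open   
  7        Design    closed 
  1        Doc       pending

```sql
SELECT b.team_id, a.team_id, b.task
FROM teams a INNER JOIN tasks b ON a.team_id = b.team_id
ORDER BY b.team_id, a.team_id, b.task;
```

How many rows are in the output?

9

INNER JOIN keeps only pairs where the ON condition holds.
Matching on a.team_id = b.team_id. A NULL in a compared column never satisfies the condition.
- team_id=1: 2 matching b row(s), so 2 row(s) emitted.
- team_id=5: 2 matching b row(s), so 2 row(s) emitted.
- team_id=7: 1 matching b row(s), so 1 row(s) emitted.
- team_id=1: 2 matching b row(s), so 2 row(s) emitted.
- team_id=5: 2 matching b row(s), so 2 row(s) emitted.
- team_id=NULL: no matching b row, dropped.
Total: 9 rows.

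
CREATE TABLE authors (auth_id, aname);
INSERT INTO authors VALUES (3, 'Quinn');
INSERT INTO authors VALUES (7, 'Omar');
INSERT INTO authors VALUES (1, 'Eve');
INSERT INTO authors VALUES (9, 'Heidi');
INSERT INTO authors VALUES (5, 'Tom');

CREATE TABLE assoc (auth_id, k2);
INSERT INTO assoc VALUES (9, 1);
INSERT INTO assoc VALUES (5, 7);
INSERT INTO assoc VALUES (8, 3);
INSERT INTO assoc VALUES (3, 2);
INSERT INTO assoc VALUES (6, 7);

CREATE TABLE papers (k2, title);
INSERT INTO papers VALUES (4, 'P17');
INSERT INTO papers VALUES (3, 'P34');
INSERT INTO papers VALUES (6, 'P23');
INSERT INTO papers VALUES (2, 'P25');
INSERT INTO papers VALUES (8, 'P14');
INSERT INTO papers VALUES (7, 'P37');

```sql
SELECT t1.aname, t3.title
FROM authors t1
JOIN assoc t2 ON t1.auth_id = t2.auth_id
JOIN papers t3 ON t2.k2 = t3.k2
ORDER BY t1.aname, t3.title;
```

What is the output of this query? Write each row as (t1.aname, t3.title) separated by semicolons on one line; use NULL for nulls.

Step 1 — t1 INNER JOIN t2 on auth_id → 3 row(s).
Then INNER JOIN `papers t3` on k2: keep only rows whose t2.k2 appears in t3.

(Quinn, P25); (Tom, P37)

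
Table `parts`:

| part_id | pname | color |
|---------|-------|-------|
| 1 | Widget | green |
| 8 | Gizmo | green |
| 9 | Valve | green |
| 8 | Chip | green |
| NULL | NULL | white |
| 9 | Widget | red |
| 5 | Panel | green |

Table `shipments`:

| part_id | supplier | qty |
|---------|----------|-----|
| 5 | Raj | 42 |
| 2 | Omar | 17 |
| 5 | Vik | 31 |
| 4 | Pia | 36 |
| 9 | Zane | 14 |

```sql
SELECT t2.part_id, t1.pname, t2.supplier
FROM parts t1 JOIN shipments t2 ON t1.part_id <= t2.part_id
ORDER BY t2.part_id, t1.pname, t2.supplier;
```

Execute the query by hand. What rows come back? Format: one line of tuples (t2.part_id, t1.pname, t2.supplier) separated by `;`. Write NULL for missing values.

(2, Widget, Omar); (4, Widget, Pia); (5, Panel, Raj); (5, Panel, Vik); (5, Widget, Raj); (5, Widget, Vik); (9, Chip, Zane); (9, Gizmo, Zane); (9, Panel, Zane); (9, Valve, Zane); (9, Widget, Zane); (9, Widget, Zane)

INNER JOIN keeps only pairs where the ON condition holds.
Matching on t1.part_id <= t2.part_id. A NULL in a compared column never satisfies the condition.
- part_id=1: 5 matching t2 row(s), so 5 row(s) emitted.
- part_id=8: 1 matching t2 row(s), so 1 row(s) emitted.
- part_id=9: 1 matching t2 row(s), so 1 row(s) emitted.
- part_id=8: 1 matching t2 row(s), so 1 row(s) emitted.
- part_id=NULL: no matching t2 row, dropped.
- part_id=9: 1 matching t2 row(s), so 1 row(s) emitted.
- part_id=5: 3 matching t2 row(s), so 3 row(s) emitted.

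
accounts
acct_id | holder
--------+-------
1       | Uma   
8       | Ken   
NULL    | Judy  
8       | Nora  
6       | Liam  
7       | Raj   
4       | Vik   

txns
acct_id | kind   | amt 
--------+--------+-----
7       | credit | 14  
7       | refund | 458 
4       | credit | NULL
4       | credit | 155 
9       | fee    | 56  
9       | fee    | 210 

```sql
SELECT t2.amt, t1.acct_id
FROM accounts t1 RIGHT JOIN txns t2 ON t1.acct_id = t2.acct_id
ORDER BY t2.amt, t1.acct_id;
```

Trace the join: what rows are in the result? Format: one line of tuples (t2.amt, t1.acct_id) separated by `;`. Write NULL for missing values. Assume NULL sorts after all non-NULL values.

RIGHT JOIN keeps every row from `txns`; unmatched rows get NULL for `accounts`'s columns.
Matching on t1.acct_id = t2.acct_id. A NULL in a compared column never satisfies the condition.
Matched pairs: 4; unmatched t2 rows kept: 2.

(14, 7); (56, NULL); (155, 4); (210, NULL); (458, 7); (NULL, 4)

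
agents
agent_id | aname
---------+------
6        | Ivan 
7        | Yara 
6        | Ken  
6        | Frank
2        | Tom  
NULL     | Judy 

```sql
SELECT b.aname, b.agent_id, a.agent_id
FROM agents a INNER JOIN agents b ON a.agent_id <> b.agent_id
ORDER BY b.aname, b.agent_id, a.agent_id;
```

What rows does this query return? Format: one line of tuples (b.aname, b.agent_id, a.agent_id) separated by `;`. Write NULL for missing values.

(Frank, 6, 2); (Frank, 6, 7); (Ivan, 6, 2); (Ivan, 6, 7); (Ken, 6, 2); (Ken, 6, 7); (Tom, 2, 6); (Tom, 2, 6); (Tom, 2, 6); (Tom, 2, 7); (Yara, 7, 2); (Yara, 7, 6); (Yara, 7, 6); (Yara, 7, 6)

INNER JOIN keeps only pairs where the ON condition holds.
Matching on a.agent_id <> b.agent_id. A NULL in a compared column never satisfies the condition.
Matched pairs: 14.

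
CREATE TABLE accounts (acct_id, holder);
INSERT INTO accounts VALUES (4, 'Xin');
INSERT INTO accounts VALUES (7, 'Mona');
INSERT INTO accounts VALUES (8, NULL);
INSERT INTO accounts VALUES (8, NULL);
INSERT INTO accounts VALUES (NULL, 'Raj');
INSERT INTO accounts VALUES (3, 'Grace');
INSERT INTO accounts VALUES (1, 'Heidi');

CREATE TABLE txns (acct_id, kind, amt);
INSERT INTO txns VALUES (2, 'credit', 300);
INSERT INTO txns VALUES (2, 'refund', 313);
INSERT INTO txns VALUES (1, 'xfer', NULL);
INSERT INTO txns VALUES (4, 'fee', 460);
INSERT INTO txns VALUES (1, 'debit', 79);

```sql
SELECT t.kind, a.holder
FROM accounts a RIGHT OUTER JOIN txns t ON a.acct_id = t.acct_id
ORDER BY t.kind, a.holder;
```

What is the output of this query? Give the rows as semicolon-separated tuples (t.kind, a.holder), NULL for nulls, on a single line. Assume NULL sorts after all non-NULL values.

(credit, NULL); (debit, Heidi); (fee, Xin); (refund, NULL); (xfer, Heidi)

RIGHT JOIN keeps every row from `txns`; unmatched rows get NULL for `accounts`'s columns.
Matching on a.acct_id = t.acct_id. A NULL in a compared column never satisfies the condition.
Matched pairs: 3; unmatched t rows kept: 2.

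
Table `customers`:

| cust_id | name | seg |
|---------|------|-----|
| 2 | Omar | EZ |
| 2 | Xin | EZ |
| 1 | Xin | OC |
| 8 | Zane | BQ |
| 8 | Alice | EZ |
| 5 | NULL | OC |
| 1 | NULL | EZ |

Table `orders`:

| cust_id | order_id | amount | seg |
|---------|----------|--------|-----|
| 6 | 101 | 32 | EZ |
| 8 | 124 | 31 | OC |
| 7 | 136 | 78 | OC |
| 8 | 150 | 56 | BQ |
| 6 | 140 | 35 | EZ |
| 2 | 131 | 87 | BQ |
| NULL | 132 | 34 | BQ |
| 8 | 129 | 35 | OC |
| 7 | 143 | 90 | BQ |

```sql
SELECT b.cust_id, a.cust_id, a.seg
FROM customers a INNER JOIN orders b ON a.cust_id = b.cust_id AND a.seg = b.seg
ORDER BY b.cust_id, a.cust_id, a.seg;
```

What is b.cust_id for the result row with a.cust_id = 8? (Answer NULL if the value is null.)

INNER JOIN keeps only pairs where the ON condition holds.
Matching on a.cust_id = b.cust_id AND a.seg = b.seg. A NULL in a compared column never satisfies the condition.
- a (cust_id=2, seg=EZ) has no partner → excluded.
- a (cust_id=2, seg=EZ) has no partner → excluded.
- a (cust_id=1, seg=OC) has no partner → excluded.
- a (cust_id=8, seg=BQ) pairs with 1 row(s) of b.
- a (cust_id=8, seg=EZ) has no partner → excluded.
- a (cust_id=5, seg=OC) has no partner → excluded.
- a (cust_id=1, seg=EZ) has no partner → excluded.

8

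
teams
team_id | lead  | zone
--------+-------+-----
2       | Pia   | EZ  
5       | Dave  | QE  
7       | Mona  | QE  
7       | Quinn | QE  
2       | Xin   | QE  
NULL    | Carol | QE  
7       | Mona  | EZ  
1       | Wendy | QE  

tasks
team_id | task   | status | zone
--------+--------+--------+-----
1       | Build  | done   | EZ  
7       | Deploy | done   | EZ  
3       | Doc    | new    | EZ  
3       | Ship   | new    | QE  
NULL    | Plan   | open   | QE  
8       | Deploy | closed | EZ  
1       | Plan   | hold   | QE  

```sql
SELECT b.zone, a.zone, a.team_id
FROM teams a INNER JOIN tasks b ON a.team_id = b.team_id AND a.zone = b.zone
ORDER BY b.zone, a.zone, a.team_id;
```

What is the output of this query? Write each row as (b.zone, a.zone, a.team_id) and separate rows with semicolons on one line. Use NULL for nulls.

INNER JOIN keeps only pairs where the ON condition holds.
Matching on a.team_id = b.team_id AND a.zone = b.zone. A NULL in a compared column never satisfies the condition.
Matched pairs: 2.

(EZ, EZ, 7); (QE, QE, 1)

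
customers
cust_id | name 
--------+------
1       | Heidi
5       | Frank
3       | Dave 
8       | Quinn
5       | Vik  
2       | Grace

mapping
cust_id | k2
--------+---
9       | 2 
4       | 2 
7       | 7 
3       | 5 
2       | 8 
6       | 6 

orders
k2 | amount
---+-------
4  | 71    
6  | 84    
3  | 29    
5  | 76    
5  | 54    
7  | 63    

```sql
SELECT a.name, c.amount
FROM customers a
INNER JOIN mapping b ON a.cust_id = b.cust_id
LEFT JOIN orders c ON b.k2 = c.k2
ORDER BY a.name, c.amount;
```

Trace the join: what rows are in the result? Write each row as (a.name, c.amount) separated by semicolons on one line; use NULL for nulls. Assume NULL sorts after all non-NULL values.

(Dave, 54); (Dave, 76); (Grace, NULL)

Step 1 — a INNER JOIN b on cust_id → 2 row(s).
Then LEFT JOIN `orders c` on k2: each of those 2 rows is kept; rows whose b.k2 has no match in c get NULL for c's columns.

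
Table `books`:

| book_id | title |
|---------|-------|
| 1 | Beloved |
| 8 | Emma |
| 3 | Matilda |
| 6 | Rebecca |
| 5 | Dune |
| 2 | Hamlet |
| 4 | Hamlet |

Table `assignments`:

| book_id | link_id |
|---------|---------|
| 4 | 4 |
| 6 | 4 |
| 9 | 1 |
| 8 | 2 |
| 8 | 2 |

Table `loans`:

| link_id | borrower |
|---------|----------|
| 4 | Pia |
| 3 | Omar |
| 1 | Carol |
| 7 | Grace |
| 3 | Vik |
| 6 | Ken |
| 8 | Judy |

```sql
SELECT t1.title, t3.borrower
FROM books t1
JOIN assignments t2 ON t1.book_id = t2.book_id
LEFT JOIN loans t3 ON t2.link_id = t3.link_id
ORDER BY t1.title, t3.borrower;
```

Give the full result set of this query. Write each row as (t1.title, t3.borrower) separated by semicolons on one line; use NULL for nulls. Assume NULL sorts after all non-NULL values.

(Emma, NULL); (Emma, NULL); (Hamlet, Pia); (Rebecca, Pia)

Joins associate left-to-right: books INNER JOIN assignments on book_id gives 4 intermediate row(s).
Then LEFT JOIN `loans t3` on link_id: each of those 4 rows is kept; rows whose t2.link_id has no match in t3 get NULL for t3's columns.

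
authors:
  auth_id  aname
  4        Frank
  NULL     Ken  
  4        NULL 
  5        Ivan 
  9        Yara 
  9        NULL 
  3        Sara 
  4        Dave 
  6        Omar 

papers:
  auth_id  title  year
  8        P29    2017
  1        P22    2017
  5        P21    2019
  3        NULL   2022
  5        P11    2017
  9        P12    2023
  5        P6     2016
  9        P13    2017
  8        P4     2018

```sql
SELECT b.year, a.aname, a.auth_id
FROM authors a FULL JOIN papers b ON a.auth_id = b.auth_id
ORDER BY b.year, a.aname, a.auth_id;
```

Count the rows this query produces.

FULL OUTER JOIN keeps every row from both sides; unmatched rows get NULL for the other side's columns.
Matching on a.auth_id = b.auth_id. A NULL in a compared column never satisfies the condition.
- a (auth_id=4) has no partner → padded with NULL.
- a (auth_id=NULL) has no partner → padded with NULL.
- a (auth_id=4) has no partner → padded with NULL.
- a (auth_id=5) pairs with 3 row(s) of b.
- a (auth_id=9) pairs with 2 row(s) of b.
- a (auth_id=9) pairs with 2 row(s) of b.
- a (auth_id=3) pairs with 1 row(s) of b.
- a (auth_id=4) has no partner → padded with NULL.
- a (auth_id=6) has no partner → padded with NULL.
- 3 b row(s) had no a match → kept, a columns NULL.
Total: 8 matched + 8 padded = 16 rows.

16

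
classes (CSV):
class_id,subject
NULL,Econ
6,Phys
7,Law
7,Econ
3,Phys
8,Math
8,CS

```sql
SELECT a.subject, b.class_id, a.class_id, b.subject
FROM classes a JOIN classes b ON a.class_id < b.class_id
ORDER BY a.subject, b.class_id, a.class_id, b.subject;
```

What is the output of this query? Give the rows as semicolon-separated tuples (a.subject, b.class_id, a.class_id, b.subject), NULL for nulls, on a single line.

INNER JOIN keeps only pairs where the ON condition holds.
Matching on a.class_id < b.class_id. A NULL in a compared column never satisfies the condition.
- class_id=NULL: no matching b row, dropped.
- class_id=6: 4 matching b row(s), so 4 row(s) emitted.
- class_id=7: 2 matching b row(s), so 2 row(s) emitted.
- class_id=7: 2 matching b row(s), so 2 row(s) emitted.
- class_id=3: 5 matching b row(s), so 5 row(s) emitted.
- class_id=8: no matching b row, dropped.
- class_id=8: no matching b row, dropped.

(Econ, 8, 7, CS); (Econ, 8, 7, Math); (Law, 8, 7, CS); (Law, 8, 7, Math); (Phys, 6, 3, Phys); (Phys, 7, 3, Econ); (Phys, 7, 3, Law); (Phys, 7, 6, Econ); (Phys, 7, 6, Law); (Phys, 8, 3, CS); (Phys, 8, 3, Math); (Phys, 8, 6, CS); (Phys, 8, 6, Math)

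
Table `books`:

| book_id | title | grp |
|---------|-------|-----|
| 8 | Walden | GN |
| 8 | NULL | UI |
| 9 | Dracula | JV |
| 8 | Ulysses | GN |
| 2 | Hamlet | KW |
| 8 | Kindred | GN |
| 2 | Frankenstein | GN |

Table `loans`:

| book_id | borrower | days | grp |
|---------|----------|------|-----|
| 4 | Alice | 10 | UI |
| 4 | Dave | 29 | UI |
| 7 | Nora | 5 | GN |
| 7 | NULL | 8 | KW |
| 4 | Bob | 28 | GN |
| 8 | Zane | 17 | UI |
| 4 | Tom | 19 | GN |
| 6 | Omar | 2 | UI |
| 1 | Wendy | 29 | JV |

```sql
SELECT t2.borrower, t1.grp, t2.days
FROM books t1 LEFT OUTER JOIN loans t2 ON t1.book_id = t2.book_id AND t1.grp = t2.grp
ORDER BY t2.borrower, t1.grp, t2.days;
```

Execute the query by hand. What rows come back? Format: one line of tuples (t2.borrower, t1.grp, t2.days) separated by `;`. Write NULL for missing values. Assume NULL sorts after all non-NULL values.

(Zane, UI, 17); (NULL, GN, NULL); (NULL, GN, NULL); (NULL, GN, NULL); (NULL, GN, NULL); (NULL, JV, NULL); (NULL, KW, NULL)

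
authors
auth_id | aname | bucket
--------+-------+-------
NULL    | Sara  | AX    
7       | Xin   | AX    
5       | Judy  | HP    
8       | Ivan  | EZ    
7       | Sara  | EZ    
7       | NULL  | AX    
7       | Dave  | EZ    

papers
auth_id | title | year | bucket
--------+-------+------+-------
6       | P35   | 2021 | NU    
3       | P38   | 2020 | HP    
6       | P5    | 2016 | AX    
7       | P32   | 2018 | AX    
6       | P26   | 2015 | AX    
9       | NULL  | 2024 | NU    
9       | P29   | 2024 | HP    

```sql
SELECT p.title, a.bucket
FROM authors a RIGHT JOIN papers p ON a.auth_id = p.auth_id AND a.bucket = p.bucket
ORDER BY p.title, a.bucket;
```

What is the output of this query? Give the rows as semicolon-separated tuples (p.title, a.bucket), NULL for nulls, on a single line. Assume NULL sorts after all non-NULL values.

RIGHT JOIN keeps every row from `papers`; unmatched rows get NULL for `authors`'s columns.
Matching on a.auth_id = p.auth_id AND a.bucket = p.bucket. A NULL in a compared column never satisfies the condition.
Matched pairs: 2; unmatched p rows kept: 6.

(P26, NULL); (P29, NULL); (P32, AX); (P32, AX); (P35, NULL); (P38, NULL); (P5, NULL); (NULL, NULL)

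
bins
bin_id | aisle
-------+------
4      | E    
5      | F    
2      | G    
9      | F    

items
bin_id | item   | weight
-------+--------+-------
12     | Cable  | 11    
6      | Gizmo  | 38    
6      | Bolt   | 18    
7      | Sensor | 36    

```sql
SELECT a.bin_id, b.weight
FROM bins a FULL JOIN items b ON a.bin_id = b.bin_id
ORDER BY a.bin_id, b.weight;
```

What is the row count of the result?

8

FULL OUTER JOIN keeps every row from both sides; unmatched rows get NULL for the other side's columns.
Matching on a.bin_id = b.bin_id.
- a (bin_id=4) has no partner → padded with NULL.
- a (bin_id=5) has no partner → padded with NULL.
- a (bin_id=2) has no partner → padded with NULL.
- a (bin_id=9) has no partner → padded with NULL.
- plus 4 unmatched b row(s), each kept with NULL a columns.
Total: 0 matched + 8 padded = 8 rows.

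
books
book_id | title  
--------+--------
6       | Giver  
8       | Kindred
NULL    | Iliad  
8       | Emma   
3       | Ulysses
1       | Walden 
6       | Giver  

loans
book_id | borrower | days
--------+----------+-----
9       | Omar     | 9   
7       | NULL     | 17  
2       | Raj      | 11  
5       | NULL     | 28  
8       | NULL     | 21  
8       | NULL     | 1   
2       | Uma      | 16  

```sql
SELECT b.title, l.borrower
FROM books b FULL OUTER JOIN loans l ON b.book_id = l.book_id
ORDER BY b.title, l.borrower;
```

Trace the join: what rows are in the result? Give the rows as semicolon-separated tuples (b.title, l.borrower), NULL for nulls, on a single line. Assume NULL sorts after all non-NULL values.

(Emma, NULL); (Emma, NULL); (Giver, NULL); (Giver, NULL); (Iliad, NULL); (Kindred, NULL); (Kindred, NULL); (Ulysses, NULL); (Walden, NULL); (NULL, Omar); (NULL, Raj); (NULL, Uma); (NULL, NULL); (NULL, NULL)

FULL OUTER JOIN keeps every row from both sides; unmatched rows get NULL for the other side's columns.
Matching on b.book_id = l.book_id. A NULL in a compared column never satisfies the condition.
- book_id=6: no l row matches, row kept with l columns NULL.
- book_id=8: 2 matching l row(s), so 2 row(s) emitted.
- book_id=NULL: no l row matches, row kept with l columns NULL.
- book_id=8: 2 matching l row(s), so 2 row(s) emitted.
- book_id=3: no l row matches, row kept with l columns NULL.
- book_id=1: no l row matches, row kept with l columns NULL.
- book_id=6: no l row matches, row kept with l columns NULL.
- plus 5 unmatched l row(s), each kept with NULL b columns.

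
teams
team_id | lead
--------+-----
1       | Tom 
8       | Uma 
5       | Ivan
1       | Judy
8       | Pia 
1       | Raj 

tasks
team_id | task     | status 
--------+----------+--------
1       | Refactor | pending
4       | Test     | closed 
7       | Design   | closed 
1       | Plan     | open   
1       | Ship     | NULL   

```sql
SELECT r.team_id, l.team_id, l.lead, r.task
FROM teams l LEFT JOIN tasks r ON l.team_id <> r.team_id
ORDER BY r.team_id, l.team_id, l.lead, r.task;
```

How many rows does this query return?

21

LEFT JOIN keeps every row from `teams`; unmatched rows get NULL for `tasks`'s columns.
Matching on l.team_id <> r.team_id.
- l[0] team_id=1 → 2 match(es) in r → 2 row(s).
- l[1] team_id=8 → 5 match(es) in r → 5 row(s).
- l[2] team_id=5 → 5 match(es) in r → 5 row(s).
- l[3] team_id=1 → 2 match(es) in r → 2 row(s).
- l[4] team_id=8 → 5 match(es) in r → 5 row(s).
- l[5] team_id=1 → 2 match(es) in r → 2 row(s).
Total: 21 rows.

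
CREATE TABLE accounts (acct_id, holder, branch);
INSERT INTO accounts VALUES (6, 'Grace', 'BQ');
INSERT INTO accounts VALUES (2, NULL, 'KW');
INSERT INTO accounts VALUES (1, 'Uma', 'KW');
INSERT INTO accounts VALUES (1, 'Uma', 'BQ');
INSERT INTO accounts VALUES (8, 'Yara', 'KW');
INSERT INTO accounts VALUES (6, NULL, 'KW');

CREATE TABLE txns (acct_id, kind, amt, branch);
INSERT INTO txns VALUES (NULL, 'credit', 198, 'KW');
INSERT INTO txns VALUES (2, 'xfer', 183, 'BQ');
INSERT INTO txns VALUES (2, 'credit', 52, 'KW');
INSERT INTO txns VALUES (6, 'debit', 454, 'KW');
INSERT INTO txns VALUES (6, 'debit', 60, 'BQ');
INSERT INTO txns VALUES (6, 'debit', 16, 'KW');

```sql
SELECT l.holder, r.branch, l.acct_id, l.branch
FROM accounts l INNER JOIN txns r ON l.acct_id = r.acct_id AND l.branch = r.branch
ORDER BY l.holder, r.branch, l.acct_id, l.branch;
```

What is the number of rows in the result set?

4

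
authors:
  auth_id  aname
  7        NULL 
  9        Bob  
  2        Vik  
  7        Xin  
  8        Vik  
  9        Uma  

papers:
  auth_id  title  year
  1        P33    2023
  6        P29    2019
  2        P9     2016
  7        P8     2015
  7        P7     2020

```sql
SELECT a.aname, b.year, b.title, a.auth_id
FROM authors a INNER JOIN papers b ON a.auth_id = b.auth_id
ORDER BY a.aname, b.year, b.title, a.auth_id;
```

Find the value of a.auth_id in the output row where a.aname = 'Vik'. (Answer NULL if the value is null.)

INNER JOIN keeps only pairs where the ON condition holds.
Matching on a.auth_id = b.auth_id.
- a (auth_id=7) pairs with 2 row(s) of b.
- a (auth_id=9) has no partner → excluded.
- a (auth_id=2) pairs with 1 row(s) of b.
- a (auth_id=7) pairs with 2 row(s) of b.
- a (auth_id=8) has no partner → excluded.
- a (auth_id=9) has no partner → excluded.

2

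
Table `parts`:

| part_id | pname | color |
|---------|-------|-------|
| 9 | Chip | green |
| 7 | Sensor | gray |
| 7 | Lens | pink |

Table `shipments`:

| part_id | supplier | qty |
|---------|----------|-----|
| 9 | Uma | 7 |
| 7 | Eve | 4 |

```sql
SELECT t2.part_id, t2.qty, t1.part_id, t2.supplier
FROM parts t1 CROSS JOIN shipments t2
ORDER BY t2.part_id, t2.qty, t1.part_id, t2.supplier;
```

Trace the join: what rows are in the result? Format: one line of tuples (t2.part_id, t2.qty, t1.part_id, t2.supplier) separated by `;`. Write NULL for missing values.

(7, 4, 7, Eve); (7, 4, 7, Eve); (7, 4, 9, Eve); (9, 7, 7, Uma); (9, 7, 7, Uma); (9, 7, 9, Uma)

CROSS JOIN pairs every row of `parts` with every row of `shipments`: 3 × 2 = 6 rows.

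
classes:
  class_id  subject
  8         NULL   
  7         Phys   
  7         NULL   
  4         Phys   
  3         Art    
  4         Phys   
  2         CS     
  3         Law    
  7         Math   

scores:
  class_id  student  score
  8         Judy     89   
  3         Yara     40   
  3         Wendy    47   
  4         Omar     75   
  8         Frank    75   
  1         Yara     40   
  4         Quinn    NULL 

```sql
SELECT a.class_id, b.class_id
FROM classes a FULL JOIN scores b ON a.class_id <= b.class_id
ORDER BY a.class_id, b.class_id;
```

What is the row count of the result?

FULL OUTER JOIN keeps every row from both sides; unmatched rows get NULL for the other side's columns.
Matching on a.class_id <= b.class_id.
- class_id=8: 2 matching b row(s), so 2 row(s) emitted.
- class_id=7: 2 matching b row(s), so 2 row(s) emitted.
- class_id=7: 2 matching b row(s), so 2 row(s) emitted.
- class_id=4: 4 matching b row(s), so 4 row(s) emitted.
- class_id=3: 6 matching b row(s), so 6 row(s) emitted.
- class_id=4: 4 matching b row(s), so 4 row(s) emitted.
- class_id=2: 6 matching b row(s), so 6 row(s) emitted.
- class_id=3: 6 matching b row(s), so 6 row(s) emitted.
- class_id=7: 2 matching b row(s), so 2 row(s) emitted.
- plus 1 unmatched b row(s), each kept with NULL a columns.
Total: 34 matched + 1 padded = 35 rows.

35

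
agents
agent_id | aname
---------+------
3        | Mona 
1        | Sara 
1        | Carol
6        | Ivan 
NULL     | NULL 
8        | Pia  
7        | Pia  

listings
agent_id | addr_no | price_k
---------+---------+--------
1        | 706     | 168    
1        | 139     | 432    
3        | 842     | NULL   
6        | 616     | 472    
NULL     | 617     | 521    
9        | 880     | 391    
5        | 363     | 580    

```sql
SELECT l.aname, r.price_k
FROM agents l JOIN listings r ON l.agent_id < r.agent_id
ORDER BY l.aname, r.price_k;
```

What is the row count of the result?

14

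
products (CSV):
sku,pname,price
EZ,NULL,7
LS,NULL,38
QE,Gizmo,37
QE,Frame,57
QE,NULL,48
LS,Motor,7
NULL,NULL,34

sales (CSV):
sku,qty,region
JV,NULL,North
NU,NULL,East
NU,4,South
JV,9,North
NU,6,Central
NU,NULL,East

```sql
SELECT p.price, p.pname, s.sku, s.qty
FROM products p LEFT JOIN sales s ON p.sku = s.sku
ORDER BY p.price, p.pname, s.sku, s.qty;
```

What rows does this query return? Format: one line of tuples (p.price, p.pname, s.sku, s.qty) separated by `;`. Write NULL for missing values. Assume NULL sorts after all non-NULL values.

(7, Motor, NULL, NULL); (7, NULL, NULL, NULL); (34, NULL, NULL, NULL); (37, Gizmo, NULL, NULL); (38, NULL, NULL, NULL); (48, NULL, NULL, NULL); (57, Frame, NULL, NULL)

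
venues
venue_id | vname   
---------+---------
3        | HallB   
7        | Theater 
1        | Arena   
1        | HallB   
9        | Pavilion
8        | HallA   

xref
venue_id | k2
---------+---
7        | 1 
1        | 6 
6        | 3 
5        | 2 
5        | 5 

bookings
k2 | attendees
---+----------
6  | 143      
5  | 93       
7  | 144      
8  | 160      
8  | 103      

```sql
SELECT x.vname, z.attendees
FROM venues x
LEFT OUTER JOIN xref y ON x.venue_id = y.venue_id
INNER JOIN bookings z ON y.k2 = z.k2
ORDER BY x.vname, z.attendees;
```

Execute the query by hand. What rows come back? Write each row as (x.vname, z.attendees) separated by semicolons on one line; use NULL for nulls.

Evaluate left to right. First `venues x LEFT JOIN xref y` on venue_id: 6 row(s).
Then INNER JOIN `bookings z` on k2: keep only rows whose y.k2 appears in z.

(Arena, 143); (HallB, 143)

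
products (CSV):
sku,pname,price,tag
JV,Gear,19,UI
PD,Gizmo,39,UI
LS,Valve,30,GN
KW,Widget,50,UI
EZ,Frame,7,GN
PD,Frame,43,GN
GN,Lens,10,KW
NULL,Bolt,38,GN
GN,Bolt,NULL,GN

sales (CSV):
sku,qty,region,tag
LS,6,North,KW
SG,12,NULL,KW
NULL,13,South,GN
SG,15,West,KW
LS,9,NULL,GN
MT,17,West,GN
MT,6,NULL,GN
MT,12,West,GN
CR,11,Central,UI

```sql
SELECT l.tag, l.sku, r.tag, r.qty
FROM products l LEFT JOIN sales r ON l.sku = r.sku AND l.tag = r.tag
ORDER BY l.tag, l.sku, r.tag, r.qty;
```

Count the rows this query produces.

9

LEFT JOIN keeps every row from `products`; unmatched rows get NULL for `sales`'s columns.
Matching on l.sku = r.sku AND l.tag = r.tag. A NULL in a compared column never satisfies the condition.
- l (sku=JV, tag=UI) has no partner → padded with NULL.
- l (sku=PD, tag=UI) has no partner → padded with NULL.
- l (sku=LS, tag=GN) pairs with 1 row(s) of r.
- l (sku=KW, tag=UI) has no partner → padded with NULL.
- l (sku=EZ, tag=GN) has no partner → padded with NULL.
- l (sku=PD, tag=GN) has no partner → padded with NULL.
- l (sku=GN, tag=KW) has no partner → padded with NULL.
- l (sku=NULL, tag=GN) has no partner → padded with NULL.
- l (sku=GN, tag=GN) has no partner → padded with NULL.
Total: 1 matched + 8 padded = 9 rows.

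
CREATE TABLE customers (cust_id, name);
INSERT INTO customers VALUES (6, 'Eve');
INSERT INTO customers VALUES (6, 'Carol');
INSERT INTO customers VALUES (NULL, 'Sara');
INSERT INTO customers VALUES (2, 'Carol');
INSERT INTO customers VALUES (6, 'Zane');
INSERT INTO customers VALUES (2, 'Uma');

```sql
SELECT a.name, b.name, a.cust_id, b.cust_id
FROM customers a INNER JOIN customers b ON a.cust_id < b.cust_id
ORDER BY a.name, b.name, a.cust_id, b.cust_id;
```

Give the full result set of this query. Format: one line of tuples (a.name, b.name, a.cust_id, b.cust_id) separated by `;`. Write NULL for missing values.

(Carol, Carol, 2, 6); (Carol, Eve, 2, 6); (Carol, Zane, 2, 6); (Uma, Carol, 2, 6); (Uma, Eve, 2, 6); (Uma, Zane, 2, 6)

INNER JOIN keeps only pairs where the ON condition holds.
Matching on a.cust_id < b.cust_id. A NULL in a compared column never satisfies the condition.
Matched pairs: 6.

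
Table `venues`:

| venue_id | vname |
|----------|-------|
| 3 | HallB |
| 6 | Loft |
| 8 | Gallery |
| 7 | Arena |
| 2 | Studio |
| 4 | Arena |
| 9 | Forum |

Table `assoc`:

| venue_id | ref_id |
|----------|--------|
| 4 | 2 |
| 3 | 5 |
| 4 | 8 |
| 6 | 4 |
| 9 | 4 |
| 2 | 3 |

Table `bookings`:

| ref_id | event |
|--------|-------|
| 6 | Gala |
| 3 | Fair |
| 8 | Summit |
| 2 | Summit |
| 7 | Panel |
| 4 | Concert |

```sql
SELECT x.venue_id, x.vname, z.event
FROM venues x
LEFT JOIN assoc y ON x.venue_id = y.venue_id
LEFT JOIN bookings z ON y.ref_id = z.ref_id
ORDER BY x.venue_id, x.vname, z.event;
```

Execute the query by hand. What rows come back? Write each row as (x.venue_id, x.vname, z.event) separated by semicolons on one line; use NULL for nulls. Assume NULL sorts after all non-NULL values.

Step 1 — x LEFT JOIN y on venue_id → 8 row(s).
Then LEFT JOIN `bookings z` on ref_id: each of those 8 rows is kept; rows whose y.ref_id has no match in z get NULL for z's columns.

(2, Studio, Fair); (3, HallB, NULL); (4, Arena, Summit); (4, Arena, Summit); (6, Loft, Concert); (7, Arena, NULL); (8, Gallery, NULL); (9, Forum, Concert)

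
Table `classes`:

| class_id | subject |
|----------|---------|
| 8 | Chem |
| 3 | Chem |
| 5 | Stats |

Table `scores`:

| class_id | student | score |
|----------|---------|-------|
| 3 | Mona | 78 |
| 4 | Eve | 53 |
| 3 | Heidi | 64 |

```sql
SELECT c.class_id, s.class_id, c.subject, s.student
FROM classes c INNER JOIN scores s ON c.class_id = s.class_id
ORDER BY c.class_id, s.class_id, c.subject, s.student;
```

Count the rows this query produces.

2

INNER JOIN keeps only pairs where the ON condition holds.
Matching on c.class_id = s.class_id.
- c (class_id=8) has no partner → excluded.
- c (class_id=3) pairs with 2 row(s) of s.
- c (class_id=5) has no partner → excluded.
Total: 2 rows.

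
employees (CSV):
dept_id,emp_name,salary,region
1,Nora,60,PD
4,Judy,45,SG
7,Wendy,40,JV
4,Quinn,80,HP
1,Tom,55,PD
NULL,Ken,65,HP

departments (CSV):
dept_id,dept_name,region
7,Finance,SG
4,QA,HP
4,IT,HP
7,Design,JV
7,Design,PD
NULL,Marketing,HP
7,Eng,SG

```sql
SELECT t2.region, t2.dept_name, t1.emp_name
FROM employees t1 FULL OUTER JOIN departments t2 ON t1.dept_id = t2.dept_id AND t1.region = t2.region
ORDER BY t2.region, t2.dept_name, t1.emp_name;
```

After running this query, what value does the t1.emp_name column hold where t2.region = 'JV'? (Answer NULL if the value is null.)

Wendy

FULL OUTER JOIN keeps every row from both sides; unmatched rows get NULL for the other side's columns.
Matching on t1.dept_id = t2.dept_id AND t1.region = t2.region. A NULL in a compared column never satisfies the condition.
- dept_id=1, region=PD: no t2 row matches, row kept with t2 columns NULL.
- dept_id=4, region=SG: no t2 row matches, row kept with t2 columns NULL.
- dept_id=7, region=JV: 1 matching t2 row(s), so 1 row(s) emitted.
- dept_id=4, region=HP: 2 matching t2 row(s), so 2 row(s) emitted.
- dept_id=1, region=PD: no t2 row matches, row kept with t2 columns NULL.
- dept_id=NULL, region=HP: no t2 row matches, row kept with t2 columns NULL.
- 4 t2 row(s) had no t1 match → kept, t1 columns NULL.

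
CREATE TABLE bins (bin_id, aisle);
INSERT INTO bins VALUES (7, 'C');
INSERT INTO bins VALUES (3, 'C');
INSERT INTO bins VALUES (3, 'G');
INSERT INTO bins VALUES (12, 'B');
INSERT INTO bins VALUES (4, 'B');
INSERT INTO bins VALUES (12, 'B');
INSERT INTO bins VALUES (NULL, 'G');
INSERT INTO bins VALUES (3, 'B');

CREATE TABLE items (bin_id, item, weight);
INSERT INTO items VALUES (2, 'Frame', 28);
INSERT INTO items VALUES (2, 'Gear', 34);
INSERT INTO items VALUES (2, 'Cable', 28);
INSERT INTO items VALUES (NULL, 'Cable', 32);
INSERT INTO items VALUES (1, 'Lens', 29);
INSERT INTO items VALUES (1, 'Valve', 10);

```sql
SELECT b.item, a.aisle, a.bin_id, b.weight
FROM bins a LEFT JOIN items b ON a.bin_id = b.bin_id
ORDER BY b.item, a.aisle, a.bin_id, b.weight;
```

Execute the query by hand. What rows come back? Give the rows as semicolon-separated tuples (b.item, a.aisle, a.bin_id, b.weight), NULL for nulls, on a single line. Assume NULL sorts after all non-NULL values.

LEFT JOIN keeps every row from `bins`; unmatched rows get NULL for `items`'s columns.
Matching on a.bin_id = b.bin_id. A NULL in a compared column never satisfies the condition.
- a (bin_id=7) has no partner → padded with NULL.
- a (bin_id=3) has no partner → padded with NULL.
- a (bin_id=3) has no partner → padded with NULL.
- a (bin_id=12) has no partner → padded with NULL.
- a (bin_id=4) has no partner → padded with NULL.
- a (bin_id=12) has no partner → padded with NULL.
- a (bin_id=NULL) has no partner → padded with NULL.
- a (bin_id=3) has no partner → padded with NULL.
After projecting and ordering:
b.item | a.aisle | a.bin_id | b.weight
NULL | B | 3 | NULL
NULL | B | 4 | NULL
NULL | B | 12 | NULL
NULL | B | 12 | NULL
NULL | C | 3 | NULL
NULL | C | 7 | NULL
NULL | G | 3 | NULL
NULL | G | NULL | NULL

(NULL, B, 3, NULL); (NULL, B, 4, NULL); (NULL, B, 12, NULL); (NULL, B, 12, NULL); (NULL, C, 3, NULL); (NULL, C, 7, NULL); (NULL, G, 3, NULL); (NULL, G, NULL, NULL)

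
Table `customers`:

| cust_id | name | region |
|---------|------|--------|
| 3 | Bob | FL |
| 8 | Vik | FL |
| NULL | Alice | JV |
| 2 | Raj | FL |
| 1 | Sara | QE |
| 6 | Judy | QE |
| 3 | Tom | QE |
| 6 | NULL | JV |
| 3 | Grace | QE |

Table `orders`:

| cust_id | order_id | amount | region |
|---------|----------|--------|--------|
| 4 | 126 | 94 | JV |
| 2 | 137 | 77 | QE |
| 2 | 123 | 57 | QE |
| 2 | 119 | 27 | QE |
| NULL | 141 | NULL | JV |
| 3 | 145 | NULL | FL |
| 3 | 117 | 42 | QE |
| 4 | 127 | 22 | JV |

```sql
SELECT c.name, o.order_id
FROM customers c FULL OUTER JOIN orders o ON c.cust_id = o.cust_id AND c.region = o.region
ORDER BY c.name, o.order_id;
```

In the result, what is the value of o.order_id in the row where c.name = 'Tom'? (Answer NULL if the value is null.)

117

FULL OUTER JOIN keeps every row from both sides; unmatched rows get NULL for the other side's columns.
Matching on c.cust_id = o.cust_id AND c.region = o.region. A NULL in a compared column never satisfies the condition.
Matched pairs: 3; unmatched c rows kept: 6; unmatched o rows kept: 6.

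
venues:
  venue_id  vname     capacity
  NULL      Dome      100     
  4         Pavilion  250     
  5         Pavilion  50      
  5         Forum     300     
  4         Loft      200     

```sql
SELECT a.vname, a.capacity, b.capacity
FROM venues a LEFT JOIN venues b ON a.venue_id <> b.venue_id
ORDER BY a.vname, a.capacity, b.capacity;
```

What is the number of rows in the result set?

LEFT JOIN keeps every row from `venues a`; unmatched rows get NULL for `venues b`'s columns.
Matching on a.venue_id <> b.venue_id. A NULL in a compared column never satisfies the condition.
- a (venue_id=NULL) has no partner → padded with NULL.
- a (venue_id=4) pairs with 2 row(s) of b.
- a (venue_id=5) pairs with 2 row(s) of b.
- a (venue_id=5) pairs with 2 row(s) of b.
- a (venue_id=4) pairs with 2 row(s) of b.
Total: 8 matched + 1 padded = 9 rows.

9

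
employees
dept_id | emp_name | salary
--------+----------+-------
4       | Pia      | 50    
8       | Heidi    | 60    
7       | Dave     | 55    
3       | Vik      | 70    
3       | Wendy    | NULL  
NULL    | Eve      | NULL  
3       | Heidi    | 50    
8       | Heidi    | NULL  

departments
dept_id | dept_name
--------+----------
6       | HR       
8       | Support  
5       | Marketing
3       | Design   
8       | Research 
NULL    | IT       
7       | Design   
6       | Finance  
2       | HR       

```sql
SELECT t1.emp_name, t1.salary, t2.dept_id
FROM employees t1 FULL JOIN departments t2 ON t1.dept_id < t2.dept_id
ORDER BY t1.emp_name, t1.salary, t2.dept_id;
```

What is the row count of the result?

32

FULL OUTER JOIN keeps every row from both sides; unmatched rows get NULL for the other side's columns.
Matching on t1.dept_id < t2.dept_id. A NULL in a compared column never satisfies the condition.
- dept_id=4: 6 matching t2 row(s), so 6 row(s) emitted.
- dept_id=8: no t2 row matches, row kept with t2 columns NULL.
- dept_id=7: 2 matching t2 row(s), so 2 row(s) emitted.
- dept_id=3: 6 matching t2 row(s), so 6 row(s) emitted.
- dept_id=3: 6 matching t2 row(s), so 6 row(s) emitted.
- dept_id=NULL: no t2 row matches, row kept with t2 columns NULL.
- dept_id=3: 6 matching t2 row(s), so 6 row(s) emitted.
- dept_id=8: no t2 row matches, row kept with t2 columns NULL.
- 3 row(s) from t2 found no t1 partner → padded with NULL.
Total: 26 matched + 6 padded = 32 rows.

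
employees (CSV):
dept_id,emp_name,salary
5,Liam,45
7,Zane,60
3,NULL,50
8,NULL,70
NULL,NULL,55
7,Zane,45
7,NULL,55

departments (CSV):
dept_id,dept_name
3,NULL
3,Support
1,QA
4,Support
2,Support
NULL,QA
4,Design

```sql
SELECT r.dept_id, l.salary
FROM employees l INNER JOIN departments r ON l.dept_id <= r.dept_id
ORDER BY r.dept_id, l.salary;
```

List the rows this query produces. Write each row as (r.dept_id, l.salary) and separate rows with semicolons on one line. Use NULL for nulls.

(3, 50); (3, 50); (4, 50); (4, 50)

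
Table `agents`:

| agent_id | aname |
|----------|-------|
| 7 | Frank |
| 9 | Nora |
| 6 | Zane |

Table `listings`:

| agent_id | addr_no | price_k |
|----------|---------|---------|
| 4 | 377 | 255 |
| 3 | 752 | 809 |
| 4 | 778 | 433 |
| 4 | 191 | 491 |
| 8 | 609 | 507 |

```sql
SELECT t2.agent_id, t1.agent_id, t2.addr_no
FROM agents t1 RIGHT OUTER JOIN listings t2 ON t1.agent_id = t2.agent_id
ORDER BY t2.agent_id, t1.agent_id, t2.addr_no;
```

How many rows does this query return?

RIGHT JOIN keeps every row from `listings`; unmatched rows get NULL for `agents`'s columns.
Matching on t1.agent_id = t2.agent_id.
- t1[0] agent_id=7 → no match.
- t1[1] agent_id=9 → no match.
- t1[2] agent_id=6 → no match.
- 5 row(s) from t2 found no t1 partner → padded with NULL.
Total: 0 matched + 5 padded = 5 rows.

5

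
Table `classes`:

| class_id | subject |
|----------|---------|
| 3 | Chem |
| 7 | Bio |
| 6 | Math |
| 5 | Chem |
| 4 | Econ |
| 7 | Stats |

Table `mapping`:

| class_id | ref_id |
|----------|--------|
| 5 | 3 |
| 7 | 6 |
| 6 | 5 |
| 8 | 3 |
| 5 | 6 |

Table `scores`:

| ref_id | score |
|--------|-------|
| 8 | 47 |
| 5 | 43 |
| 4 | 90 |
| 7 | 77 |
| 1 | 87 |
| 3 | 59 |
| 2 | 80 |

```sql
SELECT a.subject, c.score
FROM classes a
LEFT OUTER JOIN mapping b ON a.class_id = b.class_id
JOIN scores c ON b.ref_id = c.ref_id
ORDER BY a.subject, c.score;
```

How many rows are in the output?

Step 1 — a LEFT JOIN b on class_id → 7 row(s).
Then INNER JOIN `scores c` on ref_id: keep only rows whose b.ref_id appears in c.
Result: 2 row(s).

2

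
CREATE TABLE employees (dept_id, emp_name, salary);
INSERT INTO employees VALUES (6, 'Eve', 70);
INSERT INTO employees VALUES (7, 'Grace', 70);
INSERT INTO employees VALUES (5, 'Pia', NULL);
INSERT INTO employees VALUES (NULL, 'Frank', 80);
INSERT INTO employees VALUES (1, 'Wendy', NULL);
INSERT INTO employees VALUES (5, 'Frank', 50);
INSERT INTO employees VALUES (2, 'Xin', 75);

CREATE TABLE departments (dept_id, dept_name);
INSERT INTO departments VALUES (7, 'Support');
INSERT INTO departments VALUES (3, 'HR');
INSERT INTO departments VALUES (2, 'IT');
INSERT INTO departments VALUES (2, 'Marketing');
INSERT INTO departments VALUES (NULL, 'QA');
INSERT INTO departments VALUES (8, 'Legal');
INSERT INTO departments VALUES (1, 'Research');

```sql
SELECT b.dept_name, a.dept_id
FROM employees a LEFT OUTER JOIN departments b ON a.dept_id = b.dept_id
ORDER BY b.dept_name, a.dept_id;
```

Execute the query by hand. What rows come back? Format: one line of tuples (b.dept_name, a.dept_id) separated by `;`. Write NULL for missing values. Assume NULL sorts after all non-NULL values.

LEFT JOIN keeps every row from `employees`; unmatched rows get NULL for `departments`'s columns.
Matching on a.dept_id = b.dept_id. A NULL in a compared column never satisfies the condition.
- a (dept_id=6) has no partner → padded with NULL.
- a (dept_id=7) pairs with 1 row(s) of b.
- a (dept_id=5) has no partner → padded with NULL.
- a (dept_id=NULL) has no partner → padded with NULL.
- a (dept_id=1) pairs with 1 row(s) of b.
- a (dept_id=5) has no partner → padded with NULL.
- a (dept_id=2) pairs with 2 row(s) of b.
After projecting and ordering:
b.dept_name | a.dept_id
IT | 2
Marketing | 2
Research | 1
Support | 7
NULL | 5
NULL | 5
NULL | 6
NULL | NULL

(IT, 2); (Marketing, 2); (Research, 1); (Support, 7); (NULL, 5); (NULL, 5); (NULL, 6); (NULL, NULL)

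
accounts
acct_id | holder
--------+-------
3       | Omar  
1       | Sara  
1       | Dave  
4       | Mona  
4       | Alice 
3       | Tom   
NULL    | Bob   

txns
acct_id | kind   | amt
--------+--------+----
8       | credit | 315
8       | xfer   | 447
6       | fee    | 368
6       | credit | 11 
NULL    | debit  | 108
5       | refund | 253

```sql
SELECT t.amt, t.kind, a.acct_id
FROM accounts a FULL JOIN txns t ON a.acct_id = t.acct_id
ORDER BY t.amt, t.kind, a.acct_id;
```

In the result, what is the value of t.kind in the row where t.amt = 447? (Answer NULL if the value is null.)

FULL OUTER JOIN keeps every row from both sides; unmatched rows get NULL for the other side's columns.
Matching on a.acct_id = t.acct_id. A NULL in a compared column never satisfies the condition.
- a (acct_id=3) has no partner → padded with NULL.
- a (acct_id=1) has no partner → padded with NULL.
- a (acct_id=1) has no partner → padded with NULL.
- a (acct_id=4) has no partner → padded with NULL.
- a (acct_id=4) has no partner → padded with NULL.
- a (acct_id=3) has no partner → padded with NULL.
- a (acct_id=NULL) has no partner → padded with NULL.
- plus 6 unmatched t row(s), each kept with NULL a columns.

xfer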